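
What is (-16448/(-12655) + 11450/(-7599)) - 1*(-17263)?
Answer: 1660082439337/96165345 ≈ 17263.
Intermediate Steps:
(-16448/(-12655) + 11450/(-7599)) - 1*(-17263) = (-16448*(-1/12655) + 11450*(-1/7599)) + 17263 = (16448/12655 - 11450/7599) + 17263 = -19911398/96165345 + 17263 = 1660082439337/96165345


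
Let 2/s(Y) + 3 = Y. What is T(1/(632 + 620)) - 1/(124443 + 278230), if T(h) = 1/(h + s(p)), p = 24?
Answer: 10587075991/1016749325 ≈ 10.413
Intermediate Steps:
s(Y) = 2/(-3 + Y)
T(h) = 1/(2/21 + h) (T(h) = 1/(h + 2/(-3 + 24)) = 1/(h + 2/21) = 1/(2/21 + h))
T(1/(632 + 620)) - 1/(124443 + 278230) = 21/(2 + 21/(632 + 620)) - 1/(124443 + 278230) = 21/(2 + 21/1252) - 1/402673 = 21/(2525/1252) - 1/402673 = 21*(1252/2525) - 1/402673 = 26292/2525 - 1/402673 = 10587075991/1016749325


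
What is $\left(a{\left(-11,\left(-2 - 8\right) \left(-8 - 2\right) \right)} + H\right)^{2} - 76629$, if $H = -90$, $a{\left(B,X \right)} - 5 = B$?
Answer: $-67413$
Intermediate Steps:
$a{\left(B,X \right)} = 5 + B$
$\left(a{\left(-11,\left(-2 - 8\right) \left(-8 - 2\right) \right)} + H\right)^{2} - 76629 = \left(\left(5 - 11\right) - 90\right)^{2} - 76629 = \left(-6 - 90\right)^{2} - 76629 = \left(-96\right)^{2} - 76629 = 9216 - 76629 = -67413$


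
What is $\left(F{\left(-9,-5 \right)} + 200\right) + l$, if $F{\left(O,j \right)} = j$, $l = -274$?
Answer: $-79$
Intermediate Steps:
$\left(F{\left(-9,-5 \right)} + 200\right) + l = \left(-5 + 200\right) - 274 = 195 - 274 = -79$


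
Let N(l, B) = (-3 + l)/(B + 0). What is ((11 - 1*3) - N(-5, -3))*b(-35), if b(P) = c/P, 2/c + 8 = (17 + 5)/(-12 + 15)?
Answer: 16/35 ≈ 0.45714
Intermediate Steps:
c = -3 (c = 2/(-8 + (17 + 5)/(-12 + 15)) = 2/(-8 + 22/3) = 2/(-2/3) = 2*(-3/2) = -3)
N(l, B) = (-3 + l)/B
b(P) = -3/P
((11 - 1*3) - N(-5, -3))*b(-35) = ((11 - 1*3) - (-3 - 5)/(-3))*(-3/(-35)) = ((11 - 3) - (-1)*(-8)/3)*(-3*(-1/35)) = (8 - 1*8/3)*(3/35) = (8 - 8/3)*(3/35) = (16/3)*(3/35) = 16/35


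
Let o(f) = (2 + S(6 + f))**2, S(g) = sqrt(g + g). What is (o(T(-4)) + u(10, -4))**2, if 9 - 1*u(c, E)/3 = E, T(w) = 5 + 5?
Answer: 6137 + 2400*sqrt(2) ≈ 9531.1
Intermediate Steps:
T(w) = 10
u(c, E) = 27 - 3*E
S(g) = sqrt(2)*sqrt(g) (S(g) = sqrt(2*g) = sqrt(2)*sqrt(g))
o(f) = (2 + sqrt(2)*sqrt(6 + f))**2
(o(T(-4)) + u(10, -4))**2 = ((2 + sqrt(2)*sqrt(6 + 10))**2 + (27 - 3*(-4)))**2 = ((2 + sqrt(2)*sqrt(16))**2 + (27 + 12))**2 = ((2 + sqrt(2)*4)**2 + 39)**2 = ((2 + 4*sqrt(2))**2 + 39)**2 = (39 + (2 + 4*sqrt(2))**2)**2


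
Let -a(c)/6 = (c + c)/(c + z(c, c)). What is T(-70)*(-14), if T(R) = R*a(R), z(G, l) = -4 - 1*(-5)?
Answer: -274400/23 ≈ -11930.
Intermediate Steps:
z(G, l) = 1 (z(G, l) = -4 + 5 = 1)
a(c) = -12*c/(1 + c) (a(c) = -6*(c + c)/(c + 1) = -6*2*c/(1 + c) = -12*c/(1 + c))
T(R) = -12*R²/(1 + R) (T(R) = R*(-12*R/(1 + R)) = -12*R²/(1 + R))
T(-70)*(-14) = -12*(-70)²/(1 - 70)*(-14) = -12*4900/(-69)*(-14) = -12*4900*(-1/69)*(-14) = (19600/23)*(-14) = -274400/23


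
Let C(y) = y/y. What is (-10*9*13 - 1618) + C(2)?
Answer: -2787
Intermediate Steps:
C(y) = 1
(-10*9*13 - 1618) + C(2) = (-10*9*13 - 1618) + 1 = (-90*13 - 1618) + 1 = (-1170 - 1618) + 1 = -2788 + 1 = -2787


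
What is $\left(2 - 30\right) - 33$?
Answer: $-61$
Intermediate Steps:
$\left(2 - 30\right) - 33 = -28 - 33 = -61$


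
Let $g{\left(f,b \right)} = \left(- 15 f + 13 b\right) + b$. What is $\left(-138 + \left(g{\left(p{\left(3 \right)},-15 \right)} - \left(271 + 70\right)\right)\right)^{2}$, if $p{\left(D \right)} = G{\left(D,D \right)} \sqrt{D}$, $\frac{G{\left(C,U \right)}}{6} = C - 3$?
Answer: $474721$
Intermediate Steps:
$G{\left(C,U \right)} = -18 + 6 C$ ($G{\left(C,U \right)} = 6 \left(C - 3\right) = 6 \left(-3 + C\right) = -18 + 6 C$)
$p{\left(D \right)} = \sqrt{D} \left(-18 + 6 D\right)$ ($p{\left(D \right)} = \left(-18 + 6 D\right) \sqrt{D} = \sqrt{D} \left(-18 + 6 D\right)$)
$g{\left(f,b \right)} = - 15 f + 14 b$
$\left(-138 + \left(g{\left(p{\left(3 \right)},-15 \right)} - \left(271 + 70\right)\right)\right)^{2} = \left(-138 - \left(551 + 15 \cdot 6 \sqrt{3} \left(-3 + 3\right)\right)\right)^{2} = \left(-138 - \left(551 + 15 \cdot 6 \sqrt{3} \cdot 0\right)\right)^{2} = \left(-138 - 551\right)^{2} = \left(-689\right)^{2} = 474721$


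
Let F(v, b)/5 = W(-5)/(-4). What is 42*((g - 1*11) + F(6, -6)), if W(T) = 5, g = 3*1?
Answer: -1197/2 ≈ -598.50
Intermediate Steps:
g = 3
F(v, b) = -25/4 (F(v, b) = 5*(5/(-4)) = 5*(5*(-1/4)) = 5*(-5/4) = -25/4)
42*((g - 1*11) + F(6, -6)) = 42*((3 - 1*11) - 25/4) = 42*((3 - 11) - 25/4) = 42*(-8 - 25/4) = 42*(-57/4) = -1197/2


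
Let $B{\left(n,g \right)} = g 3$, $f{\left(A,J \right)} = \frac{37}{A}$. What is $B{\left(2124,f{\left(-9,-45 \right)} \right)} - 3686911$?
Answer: $- \frac{11060770}{3} \approx -3.6869 \cdot 10^{6}$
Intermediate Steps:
$B{\left(n,g \right)} = 3 g$
$B{\left(2124,f{\left(-9,-45 \right)} \right)} - 3686911 = 3 \frac{37}{-9} - 3686911 = 3 \cdot 37 \left(- \frac{1}{9}\right) - 3686911 = 3 \left(- \frac{37}{9}\right) - 3686911 = - \frac{37}{3} - 3686911 = - \frac{11060770}{3}$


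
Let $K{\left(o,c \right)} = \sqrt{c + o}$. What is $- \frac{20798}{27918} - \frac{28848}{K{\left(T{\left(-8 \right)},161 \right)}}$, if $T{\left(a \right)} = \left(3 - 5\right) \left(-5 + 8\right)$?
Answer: $- \frac{10399}{13959} - \frac{28848 \sqrt{155}}{155} \approx -2317.9$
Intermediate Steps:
$T{\left(a \right)} = -6$ ($T{\left(a \right)} = \left(-2\right) 3 = -6$)
$- \frac{20798}{27918} - \frac{28848}{K{\left(T{\left(-8 \right)},161 \right)}} = - \frac{20798}{27918} - \frac{28848}{\sqrt{161 - 6}} = \left(-20798\right) \frac{1}{27918} - \frac{28848}{\sqrt{155}} = - \frac{10399}{13959} - 28848 \frac{\sqrt{155}}{155} = - \frac{10399}{13959} - \frac{28848 \sqrt{155}}{155}$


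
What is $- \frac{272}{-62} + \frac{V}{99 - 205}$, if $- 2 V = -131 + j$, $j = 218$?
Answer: $\frac{31529}{6572} \approx 4.7975$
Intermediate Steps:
$V = - \frac{87}{2}$ ($V = - \frac{-131 + 218}{2} = \left(- \frac{1}{2}\right) 87 = - \frac{87}{2} \approx -43.5$)
$- \frac{272}{-62} + \frac{V}{99 - 205} = - \frac{272}{-62} - \frac{87}{2 \left(99 - 205\right)} = \left(-272\right) \left(- \frac{1}{62}\right) - \frac{87}{2 \left(99 - 205\right)} = \frac{136}{31} - \frac{87}{2 \left(-106\right)} = \frac{136}{31} - - \frac{87}{212} = \frac{136}{31} + \frac{87}{212} = \frac{31529}{6572}$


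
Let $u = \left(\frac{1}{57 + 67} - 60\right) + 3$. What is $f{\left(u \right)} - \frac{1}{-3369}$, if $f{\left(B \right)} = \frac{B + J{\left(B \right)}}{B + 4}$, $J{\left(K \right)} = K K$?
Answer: $- \frac{165303148985}{2745074676} \approx -60.218$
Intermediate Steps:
$J{\left(K \right)} = K^{2}$
$u = - \frac{7067}{124}$ ($u = \left(\frac{1}{124} - 60\right) + 3 = - \frac{7439}{124} + 3 = - \frac{7067}{124} \approx -56.992$)
$f{\left(B \right)} = \frac{B + B^{2}}{4 + B}$ ($f{\left(B \right)} = \frac{B + B^{2}}{B + 4} = \frac{B + B^{2}}{4 + B}$)
$f{\left(u \right)} - \frac{1}{-3369} = - \frac{7067 \left(1 - \frac{7067}{124}\right)}{124 \left(4 - \frac{7067}{124}\right)} - \frac{1}{-3369} = \left(- \frac{7067}{124}\right) \frac{1}{- \frac{6571}{124}} \left(- \frac{6943}{124}\right) - - \frac{1}{3369} = \left(- \frac{7067}{124}\right) \left(- \frac{124}{6571}\right) \left(- \frac{6943}{124}\right) + \frac{1}{3369} = - \frac{49066181}{814804} + \frac{1}{3369} = - \frac{165303148985}{2745074676}$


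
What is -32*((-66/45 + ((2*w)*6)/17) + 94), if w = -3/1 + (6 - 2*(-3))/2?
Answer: -772352/255 ≈ -3028.8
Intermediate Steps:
w = 3 (w = -3*1 + (6 + 6)*(1/2) = -3 + 12*(1/2) = -3 + 6 = 3)
-32*((-66/45 + ((2*w)*6)/17) + 94) = -32*((-66/45 + ((2*3)*6)/17) + 94) = -32*((-66*1/45 + (6*6)*(1/17)) + 94) = -32*((-22/15 + 36*(1/17)) + 94) = -32*((-22/15 + 36/17) + 94) = -32*(166/255 + 94) = -32*24136/255 = -772352/255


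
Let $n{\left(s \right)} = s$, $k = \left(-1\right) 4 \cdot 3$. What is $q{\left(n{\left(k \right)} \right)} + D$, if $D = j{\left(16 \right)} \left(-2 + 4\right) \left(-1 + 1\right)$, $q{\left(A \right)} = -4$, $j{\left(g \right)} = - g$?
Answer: $-4$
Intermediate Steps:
$k = -12$ ($k = \left(-4\right) 3 = -12$)
$D = 0$ ($D = \left(-1\right) 16 \left(-2 + 4\right) \left(-1 + 1\right) = - 16 \cdot 2 \cdot 0 = \left(-16\right) 0 = 0$)
$q{\left(n{\left(k \right)} \right)} + D = -4 + 0 = -4$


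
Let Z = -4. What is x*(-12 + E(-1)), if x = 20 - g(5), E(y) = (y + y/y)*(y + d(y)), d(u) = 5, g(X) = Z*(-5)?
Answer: 0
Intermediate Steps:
g(X) = 20 (g(X) = -4*(-5) = 20)
E(y) = (1 + y)*(5 + y) (E(y) = (y + y/y)*(y + 5) = (y + 1)*(5 + y) = (1 + y)*(5 + y))
x = 0 (x = 20 - 1*20 = 20 - 20 = 0)
x*(-12 + E(-1)) = 0*(-12 + (5 + (-1)² + 6*(-1))) = 0*(-12 + (5 + 1 - 6)) = 0*(-12 + 0) = 0*(-12) = 0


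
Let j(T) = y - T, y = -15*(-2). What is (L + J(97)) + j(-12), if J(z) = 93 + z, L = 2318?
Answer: 2550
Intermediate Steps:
y = 30
j(T) = 30 - T
(L + J(97)) + j(-12) = (2318 + (93 + 97)) + (30 - 1*(-12)) = (2318 + 190) + (30 + 12) = 2508 + 42 = 2550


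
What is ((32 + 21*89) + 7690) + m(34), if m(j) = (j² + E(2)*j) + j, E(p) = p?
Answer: 10849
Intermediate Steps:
m(j) = j² + 3*j (m(j) = (j² + 2*j) + j = j² + 3*j)
((32 + 21*89) + 7690) + m(34) = ((32 + 21*89) + 7690) + 34*(3 + 34) = ((32 + 1869) + 7690) + 34*37 = (1901 + 7690) + 1258 = 9591 + 1258 = 10849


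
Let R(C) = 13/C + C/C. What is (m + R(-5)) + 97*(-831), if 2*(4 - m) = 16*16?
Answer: -403663/5 ≈ -80733.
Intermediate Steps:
R(C) = 1 + 13/C (R(C) = 13/C + 1 = 1 + 13/C)
m = -124 (m = 4 - 8*16 = 4 - 1/2*256 = 4 - 128 = -124)
(m + R(-5)) + 97*(-831) = (-124 + (13 - 5)/(-5)) + 97*(-831) = (-124 - 1/5*8) - 80607 = (-124 - 8/5) - 80607 = -628/5 - 80607 = -403663/5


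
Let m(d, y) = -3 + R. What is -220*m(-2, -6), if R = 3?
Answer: 0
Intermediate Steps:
m(d, y) = 0 (m(d, y) = -3 + 3 = 0)
-220*m(-2, -6) = -220*0 = 0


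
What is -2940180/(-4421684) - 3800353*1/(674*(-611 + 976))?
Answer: -4020161593163/271944620210 ≈ -14.783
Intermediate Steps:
-2940180/(-4421684) - 3800353*1/(674*(-611 + 976)) = -2940180*(-1/4421684) - 3800353/(365*674) = 735045/1105421 - 3800353/246010 = -4020161593163/271944620210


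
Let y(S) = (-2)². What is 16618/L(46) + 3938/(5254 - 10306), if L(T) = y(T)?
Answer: 5246149/1263 ≈ 4153.7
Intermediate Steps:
y(S) = 4
L(T) = 4
16618/L(46) + 3938/(5254 - 10306) = 16618/4 + 3938/(5254 - 10306) = 16618*(¼) + 3938/(-5052) = 8309/2 + 3938*(-1/5052) = 8309/2 - 1969/2526 = 5246149/1263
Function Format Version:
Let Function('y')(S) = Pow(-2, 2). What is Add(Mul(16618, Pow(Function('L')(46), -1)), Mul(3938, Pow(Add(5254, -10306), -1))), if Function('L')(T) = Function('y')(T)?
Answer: Rational(5246149, 1263) ≈ 4153.7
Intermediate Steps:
Function('y')(S) = 4
Function('L')(T) = 4
Add(Mul(16618, Pow(Function('L')(46), -1)), Mul(3938, Pow(Add(5254, -10306), -1))) = Add(Mul(16618, Pow(4, -1)), Mul(3938, Pow(Add(5254, -10306), -1))) = Add(Mul(16618, Rational(1, 4)), Mul(3938, Pow(-5052, -1))) = Add(Rational(8309, 2), Mul(3938, Rational(-1, 5052))) = Add(Rational(8309, 2), Rational(-1969, 2526)) = Rational(5246149, 1263)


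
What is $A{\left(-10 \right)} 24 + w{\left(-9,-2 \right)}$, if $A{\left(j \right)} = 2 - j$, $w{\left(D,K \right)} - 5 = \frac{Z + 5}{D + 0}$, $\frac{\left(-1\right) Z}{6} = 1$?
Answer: $\frac{2638}{9} \approx 293.11$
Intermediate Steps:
$Z = -6$ ($Z = \left(-6\right) 1 = -6$)
$w{\left(D,K \right)} = 5 - \frac{1}{D}$ ($w{\left(D,K \right)} = 5 + \frac{-6 + 5}{D + 0} = 5 - \frac{1}{D}$)
$A{\left(-10 \right)} 24 + w{\left(-9,-2 \right)} = \left(2 - -10\right) 24 + \left(5 - \frac{1}{-9}\right) = \left(2 + 10\right) 24 + \left(5 - - \frac{1}{9}\right) = 12 \cdot 24 + \left(5 + \frac{1}{9}\right) = 288 + \frac{46}{9} = \frac{2638}{9}$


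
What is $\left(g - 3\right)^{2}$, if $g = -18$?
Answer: $441$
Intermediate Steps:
$\left(g - 3\right)^{2} = \left(-18 - 3\right)^{2} = \left(-21\right)^{2} = 441$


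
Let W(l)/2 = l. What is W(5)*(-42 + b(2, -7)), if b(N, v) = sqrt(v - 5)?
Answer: -420 + 20*I*sqrt(3) ≈ -420.0 + 34.641*I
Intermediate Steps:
W(l) = 2*l
b(N, v) = sqrt(-5 + v)
W(5)*(-42 + b(2, -7)) = (2*5)*(-42 + sqrt(-5 - 7)) = 10*(-42 + sqrt(-12)) = 10*(-42 + 2*I*sqrt(3)) = -420 + 20*I*sqrt(3)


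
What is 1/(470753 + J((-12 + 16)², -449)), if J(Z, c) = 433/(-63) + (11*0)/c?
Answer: 63/29657006 ≈ 2.1243e-6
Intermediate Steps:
J(Z, c) = -433/63 (J(Z, c) = 433*(-1/63) + 0/c = -433/63 + 0 = -433/63)
1/(470753 + J((-12 + 16)², -449)) = 1/(470753 - 433/63) = 1/(29657006/63) = 63/29657006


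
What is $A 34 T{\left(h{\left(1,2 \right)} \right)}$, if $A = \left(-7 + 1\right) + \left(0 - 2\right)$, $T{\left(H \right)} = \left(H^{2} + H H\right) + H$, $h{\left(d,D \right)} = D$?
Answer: $-2720$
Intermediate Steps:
$T{\left(H \right)} = H + 2 H^{2}$ ($T{\left(H \right)} = \left(H^{2} + H^{2}\right) + H = 2 H^{2} + H = H + 2 H^{2}$)
$A = -8$ ($A = -6 - 2 = -8$)
$A 34 T{\left(h{\left(1,2 \right)} \right)} = \left(-8\right) 34 \cdot 2 \left(1 + 2 \cdot 2\right) = - 272 \cdot 2 \left(1 + 4\right) = - 272 \cdot 2 \cdot 5 = \left(-272\right) 10 = -2720$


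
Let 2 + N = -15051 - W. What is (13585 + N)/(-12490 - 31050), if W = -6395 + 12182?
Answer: 1451/8708 ≈ 0.16663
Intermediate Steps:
W = 5787
N = -20840 (N = -2 + (-15051 - 1*5787) = -2 + (-15051 - 5787) = -2 - 20838 = -20840)
(13585 + N)/(-12490 - 31050) = (13585 - 20840)/(-12490 - 31050) = -7255/(-43540) = -7255*(-1/43540) = 1451/8708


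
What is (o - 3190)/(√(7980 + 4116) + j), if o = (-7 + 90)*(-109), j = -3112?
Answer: 4760193/1209056 + 36711*√21/1209056 ≈ 4.0763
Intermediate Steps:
o = -9047 (o = 83*(-109) = -9047)
(o - 3190)/(√(7980 + 4116) + j) = (-9047 - 3190)/(√(7980 + 4116) - 3112) = -12237/(√12096 - 3112) = -12237/(24*√21 - 3112) = -12237/(-3112 + 24*√21)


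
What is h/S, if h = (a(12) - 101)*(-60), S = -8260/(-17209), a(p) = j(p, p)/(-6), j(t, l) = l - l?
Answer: 5214327/413 ≈ 12625.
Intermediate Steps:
j(t, l) = 0
a(p) = 0 (a(p) = 0/(-6) = 0*(-1/6) = 0)
S = 8260/17209 (S = -8260*(-1/17209) = 8260/17209 ≈ 0.47998)
h = 6060 (h = (0 - 101)*(-60) = -101*(-60) = 6060)
h/S = 6060/(8260/17209) = 6060*(17209/8260) = 5214327/413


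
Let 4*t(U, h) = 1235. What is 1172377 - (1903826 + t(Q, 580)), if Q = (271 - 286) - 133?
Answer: -2927031/4 ≈ -7.3176e+5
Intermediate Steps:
Q = -148 (Q = -15 - 133 = -148)
t(U, h) = 1235/4 (t(U, h) = (¼)*1235 = 1235/4)
1172377 - (1903826 + t(Q, 580)) = 1172377 - (1903826 + 1235/4) = 1172377 - 1*7616539/4 = 1172377 - 7616539/4 = -2927031/4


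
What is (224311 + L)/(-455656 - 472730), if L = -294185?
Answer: 34937/464193 ≈ 0.075264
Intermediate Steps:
(224311 + L)/(-455656 - 472730) = (224311 - 294185)/(-455656 - 472730) = -69874/(-928386) = -69874*(-1/928386) = 34937/464193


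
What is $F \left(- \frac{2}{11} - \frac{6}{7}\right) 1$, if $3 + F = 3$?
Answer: $0$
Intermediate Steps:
$F = 0$ ($F = -3 + 3 = 0$)
$F \left(- \frac{2}{11} - \frac{6}{7}\right) 1 = 0 \left(- \frac{2}{11} - \frac{6}{7}\right) 1 = 0 \left(- \frac{80}{77}\right) 1 = 0 \cdot 1 = 0$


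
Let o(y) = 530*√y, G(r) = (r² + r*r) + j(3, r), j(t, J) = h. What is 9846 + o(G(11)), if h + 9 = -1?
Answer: 9846 + 1060*√58 ≈ 17919.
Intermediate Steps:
h = -10 (h = -9 - 1 = -10)
j(t, J) = -10
G(r) = -10 + 2*r² (G(r) = (r² + r*r) - 10 = (r² + r²) - 10 = 2*r² - 10 = -10 + 2*r²)
9846 + o(G(11)) = 9846 + 530*√(-10 + 2*11²) = 9846 + 530*√(-10 + 2*121) = 9846 + 530*√(-10 + 242) = 9846 + 530*√232 = 9846 + 530*(2*√58) = 9846 + 1060*√58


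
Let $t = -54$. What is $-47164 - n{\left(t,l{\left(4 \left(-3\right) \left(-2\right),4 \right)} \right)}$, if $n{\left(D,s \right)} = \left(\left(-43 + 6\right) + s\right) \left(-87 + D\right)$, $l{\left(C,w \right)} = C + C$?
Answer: $-45613$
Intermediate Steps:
$l{\left(C,w \right)} = 2 C$
$n{\left(D,s \right)} = \left(-87 + D\right) \left(-37 + s\right)$ ($n{\left(D,s \right)} = \left(-37 + s\right) \left(-87 + D\right) = \left(-87 + D\right) \left(-37 + s\right)$)
$-47164 - n{\left(t,l{\left(4 \left(-3\right) \left(-2\right),4 \right)} \right)} = -47164 - \left(3219 - 87 \cdot 2 \cdot 4 \left(-3\right) \left(-2\right) - -1998 - 54 \cdot 2 \cdot 4 \left(-3\right) \left(-2\right)\right) = -47164 - \left(3219 - 87 \cdot 2 \left(\left(-12\right) \left(-2\right)\right) + 1998 - 54 \cdot 2 \left(\left(-12\right) \left(-2\right)\right)\right) = -47164 - \left(3219 - 87 \cdot 2 \cdot 24 + 1998 - 54 \cdot 2 \cdot 24\right) = -47164 - \left(3219 - 4176 + 1998 - 2592\right) = -47164 - -1551 = -47164 + 1551 = -45613$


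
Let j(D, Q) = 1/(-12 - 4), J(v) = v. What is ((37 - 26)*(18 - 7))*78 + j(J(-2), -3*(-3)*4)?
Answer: 151007/16 ≈ 9437.9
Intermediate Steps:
j(D, Q) = -1/16 (j(D, Q) = 1/(-16) = -1/16)
((37 - 26)*(18 - 7))*78 + j(J(-2), -3*(-3)*4) = ((37 - 26)*(18 - 7))*78 - 1/16 = (11*11)*78 - 1/16 = 121*78 - 1/16 = 9438 - 1/16 = 151007/16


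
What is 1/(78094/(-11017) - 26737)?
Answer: -11017/294639623 ≈ -3.7391e-5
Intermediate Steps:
1/(78094/(-11017) - 26737) = 1/(78094*(-1/11017) - 26737) = 1/(-78094/11017 - 26737) = 1/(-294639623/11017) = -11017/294639623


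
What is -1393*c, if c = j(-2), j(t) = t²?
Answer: -5572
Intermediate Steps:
c = 4 (c = (-2)² = 4)
-1393*c = -1393*4 = -5572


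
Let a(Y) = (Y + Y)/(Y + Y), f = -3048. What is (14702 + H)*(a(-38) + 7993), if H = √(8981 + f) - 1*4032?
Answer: 85295980 + 7994*√5933 ≈ 8.5912e+7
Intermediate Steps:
a(Y) = 1 (a(Y) = (2*Y)/((2*Y)) = (2*Y)*(1/(2*Y)) = 1)
H = -4032 + √5933 (H = √(8981 - 3048) - 1*4032 = √5933 - 4032 = -4032 + √5933 ≈ -3955.0)
(14702 + H)*(a(-38) + 7993) = (14702 + (-4032 + √5933))*(1 + 7993) = (10670 + √5933)*7994 = 85295980 + 7994*√5933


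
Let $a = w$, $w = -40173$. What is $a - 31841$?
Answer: $-72014$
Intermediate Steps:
$a = -40173$
$a - 31841 = -40173 - 31841 = -72014$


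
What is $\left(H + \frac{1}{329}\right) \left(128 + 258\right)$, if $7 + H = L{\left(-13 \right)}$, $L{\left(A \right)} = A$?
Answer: $- \frac{2539494}{329} \approx -7718.8$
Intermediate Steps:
$H = -20$ ($H = -7 - 13 = -20$)
$\left(H + \frac{1}{329}\right) \left(128 + 258\right) = \left(-20 + \frac{1}{329}\right) \left(128 + 258\right) = \left(-20 + \frac{1}{329}\right) 386 = \left(- \frac{6579}{329}\right) 386 = - \frac{2539494}{329}$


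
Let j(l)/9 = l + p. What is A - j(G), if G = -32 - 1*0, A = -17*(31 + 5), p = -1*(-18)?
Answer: -486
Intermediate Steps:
p = 18
A = -612 (A = -17*36 = -612)
G = -32 (G = -32 + 0 = -32)
j(l) = 162 + 9*l (j(l) = 9*(l + 18) = 9*(18 + l) = 162 + 9*l)
A - j(G) = -612 - (162 + 9*(-32)) = -612 - (162 - 288) = -612 - 1*(-126) = -612 + 126 = -486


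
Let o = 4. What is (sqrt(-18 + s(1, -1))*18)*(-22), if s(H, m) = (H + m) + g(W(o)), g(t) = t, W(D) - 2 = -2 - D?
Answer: -396*I*sqrt(22) ≈ -1857.4*I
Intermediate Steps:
W(D) = -D (W(D) = 2 + (-2 - D) = -D)
s(H, m) = -4 + H + m (s(H, m) = (H + m) - 1*4 = (H + m) - 4 = -4 + H + m)
(sqrt(-18 + s(1, -1))*18)*(-22) = (sqrt(-18 + (-4 + 1 - 1))*18)*(-22) = (sqrt(-18 - 4)*18)*(-22) = (sqrt(-22)*18)*(-22) = ((I*sqrt(22))*18)*(-22) = (18*I*sqrt(22))*(-22) = -396*I*sqrt(22)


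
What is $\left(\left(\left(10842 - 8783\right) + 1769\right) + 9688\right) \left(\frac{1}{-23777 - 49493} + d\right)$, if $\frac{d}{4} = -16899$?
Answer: $- \frac{33470744788118}{36635} \approx -9.1363 \cdot 10^{8}$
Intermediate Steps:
$d = -67596$ ($d = 4 \left(-16899\right) = -67596$)
$\left(\left(\left(10842 - 8783\right) + 1769\right) + 9688\right) \left(\frac{1}{-23777 - 49493} + d\right) = \left(\left(\left(10842 - 8783\right) + 1769\right) + 9688\right) \left(\frac{1}{-23777 - 49493} - 67596\right) = \left(\left(2059 + 1769\right) + 9688\right) \left(\frac{1}{-73270} - 67596\right) = \left(3828 + 9688\right) \left(- \frac{1}{73270} - 67596\right) = 13516 \left(- \frac{4952758921}{73270}\right) = - \frac{33470744788118}{36635}$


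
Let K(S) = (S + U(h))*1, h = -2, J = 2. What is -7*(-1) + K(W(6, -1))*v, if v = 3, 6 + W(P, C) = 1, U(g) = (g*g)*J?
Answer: 16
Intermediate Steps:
U(g) = 2*g² (U(g) = (g*g)*2 = g²*2 = 2*g²)
W(P, C) = -5 (W(P, C) = -6 + 1 = -5)
K(S) = 8 + S (K(S) = (S + 2*(-2)²)*1 = (S + 2*4)*1 = (S + 8)*1 = (8 + S)*1 = 8 + S)
-7*(-1) + K(W(6, -1))*v = -7*(-1) + (8 - 5)*3 = 7 + 3*3 = 7 + 9 = 16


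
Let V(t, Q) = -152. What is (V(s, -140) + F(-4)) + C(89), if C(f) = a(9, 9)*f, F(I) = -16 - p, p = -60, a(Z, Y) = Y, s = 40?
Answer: 693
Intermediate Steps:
F(I) = 44 (F(I) = -16 - 1*(-60) = -16 + 60 = 44)
C(f) = 9*f
(V(s, -140) + F(-4)) + C(89) = (-152 + 44) + 9*89 = -108 + 801 = 693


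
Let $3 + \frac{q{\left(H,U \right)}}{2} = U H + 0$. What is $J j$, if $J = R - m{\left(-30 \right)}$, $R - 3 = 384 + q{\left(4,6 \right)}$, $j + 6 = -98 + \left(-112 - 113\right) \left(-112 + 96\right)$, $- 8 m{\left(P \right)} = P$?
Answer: $1486674$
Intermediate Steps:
$m{\left(P \right)} = - \frac{P}{8}$
$q{\left(H,U \right)} = -6 + 2 H U$ ($q{\left(H,U \right)} = -6 + 2 \left(U H + 0\right) = -6 + 2 \left(H U + 0\right) = -6 + 2 H U$)
$j = 3496$ ($j = -6 - \left(98 - \left(-112 - 113\right) \left(-112 + 96\right)\right) = -6 - -3502 = -6 + \left(-98 + 3600\right) = -6 + 3502 = 3496$)
$R = 429$ ($R = 3 + \left(384 - \left(6 - 48\right)\right) = 3 + \left(384 + \left(-6 + 48\right)\right) = 3 + \left(384 + 42\right) = 3 + 426 = 429$)
$J = \frac{1701}{4}$ ($J = 429 - \left(- \frac{1}{8}\right) \left(-30\right) = 429 - \frac{15}{4} = \frac{1701}{4} \approx 425.25$)
$J j = \frac{1701}{4} \cdot 3496 = 1486674$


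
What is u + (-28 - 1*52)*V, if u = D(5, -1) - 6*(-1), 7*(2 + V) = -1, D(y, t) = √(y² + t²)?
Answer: 1242/7 + √26 ≈ 182.53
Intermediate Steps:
D(y, t) = √(t² + y²)
V = -15/7 (V = -2 + (⅐)*(-1) = -2 - ⅐ = -15/7 ≈ -2.1429)
u = 6 + √26 (u = √((-1)² + 5²) - 6*(-1) = √(1 + 25) + 6 = √26 + 6 = 6 + √26 ≈ 11.099)
u + (-28 - 1*52)*V = (6 + √26) + (-28 - 1*52)*(-15/7) = (6 + √26) + (-28 - 52)*(-15/7) = (6 + √26) - 80*(-15/7) = (6 + √26) + 1200/7 = 1242/7 + √26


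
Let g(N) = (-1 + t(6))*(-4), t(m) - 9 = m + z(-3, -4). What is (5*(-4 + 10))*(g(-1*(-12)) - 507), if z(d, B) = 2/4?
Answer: -16950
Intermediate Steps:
z(d, B) = 1/2 (z(d, B) = 2*(1/4) = 1/2)
t(m) = 19/2 + m (t(m) = 9 + (m + 1/2) = 9 + (1/2 + m) = 19/2 + m)
g(N) = -58 (g(N) = (-1 + (19/2 + 6))*(-4) = (-1 + 31/2)*(-4) = (29/2)*(-4) = -58)
(5*(-4 + 10))*(g(-1*(-12)) - 507) = (5*(-4 + 10))*(-58 - 507) = (5*6)*(-565) = 30*(-565) = -16950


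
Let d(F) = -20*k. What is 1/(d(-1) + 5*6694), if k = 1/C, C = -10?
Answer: 1/33472 ≈ 2.9876e-5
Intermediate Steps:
k = -1/10 (k = 1/(-10) = -1/10 ≈ -0.10000)
d(F) = 2 (d(F) = -20*(-1/10) = 2)
1/(d(-1) + 5*6694) = 1/(2 + 5*6694) = 1/(2 + 33470) = 1/33472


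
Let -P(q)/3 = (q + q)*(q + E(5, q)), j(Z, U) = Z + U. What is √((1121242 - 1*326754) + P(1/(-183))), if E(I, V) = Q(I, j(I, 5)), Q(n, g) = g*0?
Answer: 13*√157435554/183 ≈ 891.34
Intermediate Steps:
j(Z, U) = U + Z
Q(n, g) = 0
E(I, V) = 0
P(q) = -6*q² (P(q) = -3*(q + q)*(q + 0) = -3*2*q*q = -6*q²)
√((1121242 - 1*326754) + P(1/(-183))) = √((1121242 - 1*326754) - 6*(1/(-183))²) = √((1121242 - 326754) - 6*(-1/183)²) = √(794488 - 6*1/33489) = √(794488 - 2/11163) = √(8868869542/11163) = 13*√157435554/183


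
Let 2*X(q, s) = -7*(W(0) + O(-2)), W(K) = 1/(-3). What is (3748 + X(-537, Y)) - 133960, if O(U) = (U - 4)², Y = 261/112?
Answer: -782021/6 ≈ -1.3034e+5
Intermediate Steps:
W(K) = -⅓
Y = 261/112 (Y = 261*(1/112) = 261/112 ≈ 2.3304)
O(U) = (-4 + U)²
X(q, s) = -749/6 (X(q, s) = (-7*(-⅓ + (-4 - 2)²))/2 = (-7*(-⅓ + (-6)²))/2 = (-7*(-⅓ + 36))/2 = (-7*107/3)/2 = (½)*(-749/3) = -749/6)
(3748 + X(-537, Y)) - 133960 = (3748 - 749/6) - 133960 = 21739/6 - 133960 = -782021/6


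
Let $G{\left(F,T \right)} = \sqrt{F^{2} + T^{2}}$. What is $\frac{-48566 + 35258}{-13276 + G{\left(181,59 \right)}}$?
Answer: $\frac{88338504}{88107967} + \frac{6654 \sqrt{36242}}{88107967} \approx 1.017$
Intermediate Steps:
$\frac{-48566 + 35258}{-13276 + G{\left(181,59 \right)}} = \frac{-48566 + 35258}{-13276 + \sqrt{181^{2} + 59^{2}}} = - \frac{13308}{-13276 + \sqrt{32761 + 3481}} = - \frac{13308}{-13276 + \sqrt{36242}}$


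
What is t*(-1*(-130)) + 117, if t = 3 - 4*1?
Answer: -13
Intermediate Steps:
t = -1 (t = 3 - 4 = -1)
t*(-1*(-130)) + 117 = -(-1)*(-130) + 117 = -1*130 + 117 = -130 + 117 = -13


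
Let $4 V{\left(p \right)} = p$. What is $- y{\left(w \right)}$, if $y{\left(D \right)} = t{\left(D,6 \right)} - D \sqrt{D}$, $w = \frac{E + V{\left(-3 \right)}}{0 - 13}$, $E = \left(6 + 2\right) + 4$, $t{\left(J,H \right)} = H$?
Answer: $-6 - \frac{135 i \sqrt{65}}{1352} \approx -6.0 - 0.80503 i$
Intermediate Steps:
$V{\left(p \right)} = \frac{p}{4}$
$E = 12$ ($E = 8 + 4 = 12$)
$w = - \frac{45}{52}$ ($w = \frac{12 + \frac{1}{4} \left(-3\right)}{0 - 13} = \frac{12 - \frac{3}{4}}{-13} = \frac{45}{4} \left(- \frac{1}{13}\right) = - \frac{45}{52} \approx -0.86539$)
$y{\left(D \right)} = 6 - D^{\frac{3}{2}}$ ($y{\left(D \right)} = 6 - D \sqrt{D} = 6 - D^{\frac{3}{2}}$)
$- y{\left(w \right)} = - (6 - \left(- \frac{45}{52}\right)^{\frac{3}{2}}) = - (6 - - \frac{135 i \sqrt{65}}{1352}) = - (6 + \frac{135 i \sqrt{65}}{1352}) = -6 - \frac{135 i \sqrt{65}}{1352}$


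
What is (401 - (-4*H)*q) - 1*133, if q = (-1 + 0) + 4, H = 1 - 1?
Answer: 268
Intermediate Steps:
H = 0
q = 3 (q = -1 + 4 = 3)
(401 - (-4*H)*q) - 1*133 = (401 - (-4*0)*3) - 1*133 = (401 - 0*3) - 133 = (401 - 1*0) - 133 = (401 + 0) - 133 = 401 - 133 = 268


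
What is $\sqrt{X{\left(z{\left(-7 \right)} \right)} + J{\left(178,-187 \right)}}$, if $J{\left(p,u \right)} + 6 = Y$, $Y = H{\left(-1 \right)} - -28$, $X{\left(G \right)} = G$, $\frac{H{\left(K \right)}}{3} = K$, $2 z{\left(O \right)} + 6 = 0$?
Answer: $4$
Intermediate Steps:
$z{\left(O \right)} = -3$ ($z{\left(O \right)} = -3 + \frac{1}{2} \cdot 0 = -3 + 0 = -3$)
$H{\left(K \right)} = 3 K$
$Y = 25$ ($Y = 3 \left(-1\right) - -28 = -3 + 28 = 25$)
$J{\left(p,u \right)} = 19$ ($J{\left(p,u \right)} = -6 + 25 = 19$)
$\sqrt{X{\left(z{\left(-7 \right)} \right)} + J{\left(178,-187 \right)}} = \sqrt{-3 + 19} = \sqrt{16} = 4$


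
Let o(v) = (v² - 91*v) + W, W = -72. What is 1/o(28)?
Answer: -1/1836 ≈ -0.00054466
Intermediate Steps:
o(v) = -72 + v² - 91*v (o(v) = (v² - 91*v) - 72 = -72 + v² - 91*v)
1/o(28) = 1/(-72 + 28² - 91*28) = 1/(-72 + 784 - 2548) = 1/(-1836) = -1/1836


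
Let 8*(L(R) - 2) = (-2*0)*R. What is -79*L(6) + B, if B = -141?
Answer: -299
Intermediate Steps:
L(R) = 2 (L(R) = 2 + ((-2*0)*R)/8 = 2 + (0*R)/8 = 2 + (1/8)*0 = 2 + 0 = 2)
-79*L(6) + B = -79*2 - 141 = -158 - 141 = -299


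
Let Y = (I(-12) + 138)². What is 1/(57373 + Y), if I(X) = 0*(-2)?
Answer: 1/76417 ≈ 1.3086e-5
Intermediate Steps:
I(X) = 0
Y = 19044 (Y = (0 + 138)² = 138² = 19044)
1/(57373 + Y) = 1/(57373 + 19044) = 1/76417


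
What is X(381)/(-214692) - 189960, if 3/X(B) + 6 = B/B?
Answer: -67971487199/357820 ≈ -1.8996e+5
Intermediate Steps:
X(B) = -3/5 (X(B) = 3/(-6 + B/B) = 3/(-6 + 1) = 3/(-5) = 3*(-1/5) = -3/5)
X(381)/(-214692) - 189960 = -3/5/(-214692) - 189960 = -3/5*(-1/214692) - 189960 = 1/357820 - 189960 = -67971487199/357820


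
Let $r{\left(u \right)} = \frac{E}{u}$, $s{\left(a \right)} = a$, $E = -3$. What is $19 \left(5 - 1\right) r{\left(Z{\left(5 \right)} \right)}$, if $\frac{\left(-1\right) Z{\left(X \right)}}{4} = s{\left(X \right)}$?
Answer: $\frac{57}{5} \approx 11.4$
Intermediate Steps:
$Z{\left(X \right)} = - 4 X$
$r{\left(u \right)} = - \frac{3}{u}$
$19 \left(5 - 1\right) r{\left(Z{\left(5 \right)} \right)} = 19 \left(5 - 1\right) \left(- \frac{3}{\left(-4\right) 5}\right) = 19 \left(5 - 1\right) \left(- \frac{3}{-20}\right) = 19 \cdot 4 \left(\left(-3\right) \left(- \frac{1}{20}\right)\right) = 76 \cdot \frac{3}{20} = \frac{57}{5}$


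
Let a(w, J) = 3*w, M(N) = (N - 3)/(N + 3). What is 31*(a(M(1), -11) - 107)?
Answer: -6727/2 ≈ -3363.5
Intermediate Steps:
M(N) = (-3 + N)/(3 + N)
31*(a(M(1), -11) - 107) = 31*(3*((-3 + 1)/(3 + 1)) - 107) = 31*(3*(-2/4) - 107) = 31*(3*((¼)*(-2)) - 107) = 31*(3*(-½) - 107) = 31*(-3/2 - 107) = 31*(-217/2) = -6727/2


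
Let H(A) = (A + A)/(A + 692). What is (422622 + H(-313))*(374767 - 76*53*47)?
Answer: 29704263793512/379 ≈ 7.8375e+10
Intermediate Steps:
H(A) = 2*A/(692 + A) (H(A) = (2*A)/(692 + A) = 2*A/(692 + A))
(422622 + H(-313))*(374767 - 76*53*47) = (422622 + 2*(-313)/(692 - 313))*(374767 - 76*53*47) = (422622 + 2*(-313)/379)*(374767 - 4028*47) = (422622 + 2*(-313)*(1/379))*(374767 - 189316) = (422622 - 626/379)*185451 = (160173112/379)*185451 = 29704263793512/379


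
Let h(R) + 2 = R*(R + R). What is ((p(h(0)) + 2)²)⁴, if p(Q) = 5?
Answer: 5764801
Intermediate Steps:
h(R) = -2 + 2*R² (h(R) = -2 + R*(R + R) = -2 + R*(2*R) = -2 + 2*R²)
((p(h(0)) + 2)²)⁴ = ((5 + 2)²)⁴ = (7²)⁴ = 49⁴ = 5764801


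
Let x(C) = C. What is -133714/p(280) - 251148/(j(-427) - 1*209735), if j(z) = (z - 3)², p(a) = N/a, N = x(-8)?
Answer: 116227802798/24835 ≈ 4.6800e+6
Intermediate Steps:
N = -8
p(a) = -8/a
j(z) = (-3 + z)²
-133714/p(280) - 251148/(j(-427) - 1*209735) = -133714/((-8/280)) - 251148/((-3 - 427)² - 1*209735) = -133714/((-8*1/280)) - 251148/((-430)² - 209735) = -133714/(-1/35) - 251148/(184900 - 209735) = -133714*(-35) - 251148/(-24835) = 4679990 - 251148*(-1/24835) = 4679990 + 251148/24835 = 116227802798/24835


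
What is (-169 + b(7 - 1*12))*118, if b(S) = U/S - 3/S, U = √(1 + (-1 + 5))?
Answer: -99356/5 - 118*√5/5 ≈ -19924.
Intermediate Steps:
U = √5 (U = √(1 + 4) = √5 ≈ 2.2361)
b(S) = -3/S + √5/S (b(S) = √5/S - 3/S = -3/S + √5/S)
(-169 + b(7 - 1*12))*118 = (-169 + (-3 + √5)/(7 - 1*12))*118 = (-169 + (-3 + √5)/(7 - 12))*118 = (-169 + (-3 + √5)/(-5))*118 = (-169 - (-3 + √5)/5)*118 = (-169 + (⅗ - √5/5))*118 = (-842/5 - √5/5)*118 = -99356/5 - 118*√5/5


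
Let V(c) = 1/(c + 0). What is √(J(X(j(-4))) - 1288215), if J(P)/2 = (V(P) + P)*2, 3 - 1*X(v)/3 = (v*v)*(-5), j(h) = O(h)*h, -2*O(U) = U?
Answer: I*√1205944227903/969 ≈ 1133.3*I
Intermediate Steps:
O(U) = -U/2
V(c) = 1/c
j(h) = -h²/2 (j(h) = (-h/2)*h = -h²/2)
X(v) = 9 + 15*v² (X(v) = 9 - 3*v*v*(-5) = 9 - 3*v²*(-5) = 9 - (-15)*v² = 9 + 15*v²)
J(P) = 4*P + 4/P (J(P) = 2*((1/P + P)*2) = 2*((P + 1/P)*2) = 2*(2*P + 2/P) = 4*P + 4/P)
√(J(X(j(-4))) - 1288215) = √((4*(9 + 15*(-½*(-4)²)²) + 4/(9 + 15*(-½*(-4)²)²)) - 1288215) = √((4*(9 + 15*(-½*16)²) + 4/(9 + 15*(-½*16)²)) - 1288215) = √((4*(9 + 15*(-8)²) + 4/(9 + 15*(-8)²)) - 1288215) = √((4*(9 + 15*64) + 4/(9 + 15*64)) - 1288215) = √((4*(9 + 960) + 4/(9 + 960)) - 1288215) = √((4*969 + 4/969) - 1288215) = √((3876 + 4*(1/969)) - 1288215) = √((3876 + 4/969) - 1288215) = √(3755848/969 - 1288215) = √(-1244524487/969) = I*√1205944227903/969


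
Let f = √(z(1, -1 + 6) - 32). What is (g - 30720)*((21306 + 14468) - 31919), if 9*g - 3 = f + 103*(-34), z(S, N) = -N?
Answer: -359773015/3 + 1285*I*√37/3 ≈ -1.1992e+8 + 2605.4*I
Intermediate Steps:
f = I*√37 (f = √(-(-1 + 6) - 32) = √(-1*5 - 32) = √(-5 - 32) = √(-37) = I*√37 ≈ 6.0828*I)
g = -3499/9 + I*√37/9 (g = ⅓ + (I*√37 + 103*(-34))/9 = ⅓ + (I*√37 - 3502)/9 = ⅓ + (-3502 + I*√37)/9 = ⅓ + (-3502/9 + I*√37/9) = -3499/9 + I*√37/9 ≈ -388.78 + 0.67586*I)
(g - 30720)*((21306 + 14468) - 31919) = ((-3499/9 + I*√37/9) - 30720)*((21306 + 14468) - 31919) = (-279979/9 + I*√37/9)*(35774 - 31919) = (-279979/9 + I*√37/9)*3855 = -359773015/3 + 1285*I*√37/3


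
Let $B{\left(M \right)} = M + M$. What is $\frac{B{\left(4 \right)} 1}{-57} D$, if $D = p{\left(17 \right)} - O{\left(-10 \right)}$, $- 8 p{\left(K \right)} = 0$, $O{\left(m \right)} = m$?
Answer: $- \frac{80}{57} \approx -1.4035$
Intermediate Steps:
$B{\left(M \right)} = 2 M$
$p{\left(K \right)} = 0$ ($p{\left(K \right)} = \left(- \frac{1}{8}\right) 0 = 0$)
$D = 10$ ($D = 0 - -10 = 0 + 10 = 10$)
$\frac{B{\left(4 \right)} 1}{-57} D = \frac{2 \cdot 4 \cdot 1}{-57} \cdot 10 = 8 \cdot 1 \left(- \frac{1}{57}\right) 10 = 8 \left(- \frac{1}{57}\right) 10 = \left(- \frac{8}{57}\right) 10 = - \frac{80}{57}$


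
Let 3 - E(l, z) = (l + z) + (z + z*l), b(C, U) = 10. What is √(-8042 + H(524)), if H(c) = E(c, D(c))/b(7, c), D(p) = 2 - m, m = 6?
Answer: I*√788370/10 ≈ 88.79*I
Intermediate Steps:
D(p) = -4 (D(p) = 2 - 1*6 = 2 - 6 = -4)
E(l, z) = 3 - l - 2*z - l*z (E(l, z) = 3 - ((l + z) + (z + z*l)) = 3 - ((l + z) + (z + l*z)) = 3 - (l + 2*z + l*z) = 3 + (-l - 2*z - l*z) = 3 - l - 2*z - l*z)
H(c) = 11/10 + 3*c/10 (H(c) = (3 - c - 2*(-4) - 1*c*(-4))/10 = (3 - c + 8 + 4*c)*(⅒) = (11 + 3*c)*(⅒) = 11/10 + 3*c/10)
√(-8042 + H(524)) = √(-8042 + (11/10 + (3/10)*524)) = √(-8042 + (11/10 + 786/5)) = √(-8042 + 1583/10) = √(-78837/10) = I*√788370/10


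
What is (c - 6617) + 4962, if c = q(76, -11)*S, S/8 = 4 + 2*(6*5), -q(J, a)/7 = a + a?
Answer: 77193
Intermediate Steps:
q(J, a) = -14*a (q(J, a) = -7*(a + a) = -14*a)
S = 512 (S = 8*(4 + 2*(6*5)) = 8*(4 + 2*30) = 8*(4 + 60) = 8*64 = 512)
c = 78848 (c = -14*(-11)*512 = 154*512 = 78848)
(c - 6617) + 4962 = (78848 - 6617) + 4962 = 72231 + 4962 = 77193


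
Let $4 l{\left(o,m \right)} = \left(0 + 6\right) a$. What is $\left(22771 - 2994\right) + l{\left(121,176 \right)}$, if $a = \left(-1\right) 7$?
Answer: $\frac{39533}{2} \approx 19767.0$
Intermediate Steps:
$a = -7$
$l{\left(o,m \right)} = - \frac{21}{2}$ ($l{\left(o,m \right)} = \frac{\left(0 + 6\right) \left(-7\right)}{4} = \frac{6 \left(-7\right)}{4} = \frac{1}{4} \left(-42\right) = - \frac{21}{2}$)
$\left(22771 - 2994\right) + l{\left(121,176 \right)} = \left(22771 - 2994\right) - \frac{21}{2} = 19777 - \frac{21}{2} = \frac{39533}{2}$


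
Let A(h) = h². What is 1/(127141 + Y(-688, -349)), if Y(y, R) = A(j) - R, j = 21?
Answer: 1/127931 ≈ 7.8167e-6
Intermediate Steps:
Y(y, R) = 441 - R (Y(y, R) = 21² - R = 441 - R)
1/(127141 + Y(-688, -349)) = 1/(127141 + (441 - 1*(-349))) = 1/(127141 + (441 + 349)) = 1/(127141 + 790) = 1/127931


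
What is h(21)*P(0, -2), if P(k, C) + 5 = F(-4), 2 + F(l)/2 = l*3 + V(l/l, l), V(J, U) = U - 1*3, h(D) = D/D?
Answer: -47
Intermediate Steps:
h(D) = 1
V(J, U) = -3 + U (V(J, U) = U - 3 = -3 + U)
F(l) = -10 + 8*l (F(l) = -4 + 2*(l*3 + (-3 + l)) = -4 + 2*(3*l + (-3 + l)) = -4 + 2*(-3 + 4*l) = -4 + (-6 + 8*l) = -10 + 8*l)
P(k, C) = -47 (P(k, C) = -5 + (-10 + 8*(-4)) = -5 + (-10 - 32) = -5 - 42 = -47)
h(21)*P(0, -2) = 1*(-47) = -47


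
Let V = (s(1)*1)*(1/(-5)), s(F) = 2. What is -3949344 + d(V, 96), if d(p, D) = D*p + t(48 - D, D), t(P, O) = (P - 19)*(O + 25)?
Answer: -19787447/5 ≈ -3.9575e+6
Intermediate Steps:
t(P, O) = (-19 + P)*(25 + O)
V = -2/5 (V = (2*1)*(1/(-5)) = 2*(1*(-1/5)) = 2*(-1/5) = -2/5 ≈ -0.40000)
d(p, D) = 725 - 44*D + D*p + D*(48 - D) (d(p, D) = D*p + (-475 - 19*D + 25*(48 - D) + D*(48 - D)) = D*p + (-475 - 19*D + (1200 - 25*D) + D*(48 - D)) = D*p + (725 - 44*D + D*(48 - D)) = 725 - 44*D + D*p + D*(48 - D))
-3949344 + d(V, 96) = -3949344 + (725 - 1*96**2 + 4*96 + 96*(-2/5)) = -3949344 + (725 - 1*9216 + 384 - 192/5) = -3949344 + (725 - 9216 + 384 - 192/5) = -3949344 - 40727/5 = -19787447/5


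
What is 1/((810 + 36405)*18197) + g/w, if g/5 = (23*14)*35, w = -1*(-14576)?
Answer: 19080148184413/4935443475240 ≈ 3.8659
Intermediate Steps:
w = 14576
g = 56350 (g = 5*((23*14)*35) = 5*(322*35) = 5*11270 = 56350)
1/((810 + 36405)*18197) + g/w = 1/((810 + 36405)*18197) + 56350/14576 = (1/18197)/37215 + 56350*(1/14576) = (1/37215)*(1/18197) + 28175/7288 = 1/677201355 + 28175/7288 = 19080148184413/4935443475240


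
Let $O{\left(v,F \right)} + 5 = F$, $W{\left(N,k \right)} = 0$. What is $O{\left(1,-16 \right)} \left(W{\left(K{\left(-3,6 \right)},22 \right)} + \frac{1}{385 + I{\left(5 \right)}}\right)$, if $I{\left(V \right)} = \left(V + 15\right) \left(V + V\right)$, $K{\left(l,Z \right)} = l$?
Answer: $- \frac{7}{195} \approx -0.035897$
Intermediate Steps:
$I{\left(V \right)} = 2 V \left(15 + V\right)$ ($I{\left(V \right)} = \left(15 + V\right) 2 V = 2 V \left(15 + V\right)$)
$O{\left(v,F \right)} = -5 + F$
$O{\left(1,-16 \right)} \left(W{\left(K{\left(-3,6 \right)},22 \right)} + \frac{1}{385 + I{\left(5 \right)}}\right) = \left(-5 - 16\right) \left(0 + \frac{1}{385 + 2 \cdot 5 \left(15 + 5\right)}\right) = - 21 \left(0 + \frac{1}{385 + 2 \cdot 5 \cdot 20}\right) = - 21 \left(0 + \frac{1}{385 + 200}\right) = - 21 \left(0 + \frac{1}{585}\right) = \left(-21\right) \frac{1}{585} = - \frac{7}{195}$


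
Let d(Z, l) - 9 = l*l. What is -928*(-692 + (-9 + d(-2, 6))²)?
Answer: -560512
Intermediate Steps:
d(Z, l) = 9 + l² (d(Z, l) = 9 + l*l = 9 + l²)
-928*(-692 + (-9 + d(-2, 6))²) = -928*(-692 + (-9 + (9 + 6²))²) = -928*(-692 + (-9 + (9 + 36))²) = -928*(-692 + (-9 + 45)²) = -928*(-692 + 36²) = -928*(-692 + 1296) = -928*604 = -560512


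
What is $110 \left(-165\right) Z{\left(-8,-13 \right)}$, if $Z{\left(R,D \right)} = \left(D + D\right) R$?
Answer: $-3775200$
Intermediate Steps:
$Z{\left(R,D \right)} = 2 D R$
$110 \left(-165\right) Z{\left(-8,-13 \right)} = 110 \left(-165\right) 2 \left(-13\right) \left(-8\right) = \left(-18150\right) 208 = -3775200$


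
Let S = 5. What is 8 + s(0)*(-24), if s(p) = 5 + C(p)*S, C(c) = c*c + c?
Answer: -112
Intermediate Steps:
C(c) = c + c² (C(c) = c² + c = c + c²)
s(p) = 5 + 5*p*(1 + p) (s(p) = 5 + (p*(1 + p))*5 = 5 + 5*p*(1 + p))
8 + s(0)*(-24) = 8 + (5 + 5*0*(1 + 0))*(-24) = 8 + (5 + 5*0*1)*(-24) = 8 + (5 + 0)*(-24) = 8 + 5*(-24) = 8 - 120 = -112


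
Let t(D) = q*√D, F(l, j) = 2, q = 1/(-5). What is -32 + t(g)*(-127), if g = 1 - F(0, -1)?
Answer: -32 + 127*I/5 ≈ -32.0 + 25.4*I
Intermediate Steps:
q = -⅕ ≈ -0.20000
g = -1 (g = 1 - 1*2 = 1 - 2 = -1)
t(D) = -√D/5
-32 + t(g)*(-127) = -32 - I/5*(-127) = -32 + 127*I/5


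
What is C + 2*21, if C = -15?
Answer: 27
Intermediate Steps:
C + 2*21 = -15 + 2*21 = -15 + 42 = 27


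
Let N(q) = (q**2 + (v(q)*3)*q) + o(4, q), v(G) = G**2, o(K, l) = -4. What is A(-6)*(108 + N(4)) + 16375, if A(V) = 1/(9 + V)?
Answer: 16479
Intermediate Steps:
N(q) = -4 + q**2 + 3*q**3 (N(q) = (q**2 + (q**2*3)*q) - 4 = (q**2 + (3*q**2)*q) - 4 = (q**2 + 3*q**3) - 4 = -4 + q**2 + 3*q**3)
A(-6)*(108 + N(4)) + 16375 = (108 + (-4 + 4**2 + 3*4**3))/(9 - 6) + 16375 = (108 + (-4 + 16 + 3*64))/3 + 16375 = (108 + (-4 + 16 + 192))/3 + 16375 = (108 + 204)/3 + 16375 = (1/3)*312 + 16375 = 104 + 16375 = 16479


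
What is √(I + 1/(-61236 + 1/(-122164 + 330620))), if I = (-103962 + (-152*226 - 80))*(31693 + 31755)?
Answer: 6*I*√39744325102492603635244310490/12765011615 ≈ 93706.0*I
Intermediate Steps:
I = -8780822512 (I = (-103962 + (-34352 - 80))*63448 = (-103962 - 34432)*63448 = -138394*63448 = -8780822512)
√(I + 1/(-61236 + 1/(-122164 + 330620))) = √(-8780822512 + 1/(-61236 + 1/(-122164 + 330620))) = √(-8780822512 + 1/(-61236 + 1/208456)) = √(-8780822512 + 1/(-12765011615/208456)) = √(-8780822512 - 208456/12765011615) = √(-112087301354933685336/12765011615) = 6*I*√39744325102492603635244310490/12765011615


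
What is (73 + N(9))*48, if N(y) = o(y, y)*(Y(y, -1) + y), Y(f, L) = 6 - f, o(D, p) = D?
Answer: 6096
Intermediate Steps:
N(y) = 6*y (N(y) = y*((6 - y) + y) = y*6 = 6*y)
(73 + N(9))*48 = (73 + 6*9)*48 = (73 + 54)*48 = 127*48 = 6096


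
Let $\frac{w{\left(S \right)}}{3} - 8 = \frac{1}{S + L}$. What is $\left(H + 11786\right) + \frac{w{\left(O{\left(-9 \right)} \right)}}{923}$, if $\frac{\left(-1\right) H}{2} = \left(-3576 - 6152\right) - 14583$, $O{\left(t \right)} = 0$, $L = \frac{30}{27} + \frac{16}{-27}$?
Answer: $\frac{780592593}{12922} \approx 60408.0$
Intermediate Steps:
$L = \frac{14}{27}$ ($L = 30 \cdot \frac{1}{27} + 16 \left(- \frac{1}{27}\right) = \frac{10}{9} - \frac{16}{27} = \frac{14}{27} \approx 0.51852$)
$w{\left(S \right)} = 24 + \frac{3}{\frac{14}{27} + S}$ ($w{\left(S \right)} = 24 + \frac{3}{S + \frac{14}{27}} = 24 + \frac{3}{\frac{14}{27} + S}$)
$H = 48622$ ($H = - 2 \left(\left(-3576 - 6152\right) - 14583\right) = - 2 \left(-9728 - 14583\right) = \left(-2\right) \left(-24311\right) = 48622$)
$\left(H + 11786\right) + \frac{w{\left(O{\left(-9 \right)} \right)}}{923} = \left(48622 + 11786\right) + \frac{3 \frac{1}{14 + 27 \cdot 0} \left(139 + 216 \cdot 0\right)}{923} = 60408 + \frac{3 \left(139 + 0\right)}{14 + 0} \cdot \frac{1}{923} = 60408 + 3 \cdot \frac{1}{14} \cdot 139 \cdot \frac{1}{923} = 60408 + \frac{417}{14} \cdot \frac{1}{923} = 60408 + \frac{417}{12922} = \frac{780592593}{12922}$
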